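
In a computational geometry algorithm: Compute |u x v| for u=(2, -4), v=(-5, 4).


|u x v| = |2*4 - (-4)*(-5)|
= |8 - 20| = 12

12


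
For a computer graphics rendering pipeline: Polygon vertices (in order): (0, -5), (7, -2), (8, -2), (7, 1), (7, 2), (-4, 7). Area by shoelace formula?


Shoelace sum: (0*(-2) - 7*(-5)) + (7*(-2) - 8*(-2)) + (8*1 - 7*(-2)) + (7*2 - 7*1) + (7*7 - (-4)*2) + ((-4)*(-5) - 0*7)
= 143
Area = |143|/2 = 71.5

71.5


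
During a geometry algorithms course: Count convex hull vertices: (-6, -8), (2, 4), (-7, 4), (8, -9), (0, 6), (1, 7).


Convex hull vertices (CCW): (-7, 4), (-6, -8), (8, -9), (1, 7)
Count = 4

4


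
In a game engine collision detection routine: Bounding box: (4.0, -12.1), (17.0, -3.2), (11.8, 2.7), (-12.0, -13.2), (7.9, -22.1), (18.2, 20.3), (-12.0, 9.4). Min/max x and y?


x range: [-12, 18.2]
y range: [-22.1, 20.3]
Bounding box: (-12,-22.1) to (18.2,20.3)

(-12,-22.1) to (18.2,20.3)


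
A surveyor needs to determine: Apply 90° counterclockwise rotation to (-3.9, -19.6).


90° CCW: (x,y) -> (-y, x)
(-3.9,-19.6) -> (19.6, -3.9)

(19.6, -3.9)


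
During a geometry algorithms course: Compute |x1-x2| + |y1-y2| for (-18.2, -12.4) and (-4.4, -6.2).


|(-18.2)-(-4.4)| + |(-12.4)-(-6.2)| = 13.8 + 6.2 = 20

20


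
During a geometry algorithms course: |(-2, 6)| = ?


|u| = sqrt((-2)^2 + 6^2) = sqrt(40) = 6.3246

6.3246


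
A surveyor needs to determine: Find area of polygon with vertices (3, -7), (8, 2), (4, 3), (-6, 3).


Shoelace sum: (3*2 - 8*(-7)) + (8*3 - 4*2) + (4*3 - (-6)*3) + ((-6)*(-7) - 3*3)
= 141
Area = |141|/2 = 70.5

70.5


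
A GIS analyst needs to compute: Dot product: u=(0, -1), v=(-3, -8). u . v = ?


u . v = u_x*v_x + u_y*v_y = 0*(-3) + (-1)*(-8)
= 0 + 8 = 8

8


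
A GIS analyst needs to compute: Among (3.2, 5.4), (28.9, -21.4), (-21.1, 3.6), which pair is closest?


d(P0,P1) = 37.1313, d(P0,P2) = 24.3666, d(P1,P2) = 55.9017
Closest: P0 and P2

Closest pair: (3.2, 5.4) and (-21.1, 3.6), distance = 24.3666


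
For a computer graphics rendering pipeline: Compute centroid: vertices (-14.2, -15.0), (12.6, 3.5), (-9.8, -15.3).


Centroid = ((x_A+x_B+x_C)/3, (y_A+y_B+y_C)/3)
= (((-14.2)+12.6+(-9.8))/3, ((-15)+3.5+(-15.3))/3)
= (-3.8, -8.9333)

(-3.8, -8.9333)


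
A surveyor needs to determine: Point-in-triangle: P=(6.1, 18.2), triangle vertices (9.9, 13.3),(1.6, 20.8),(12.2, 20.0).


Cross products: AB x AP = -12.17, BC x BP = -23.96, CA x CP = -36.73
All same sign? yes

Yes, inside


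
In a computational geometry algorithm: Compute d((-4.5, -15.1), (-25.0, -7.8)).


dx=-20.5, dy=7.3
d^2 = (-20.5)^2 + 7.3^2 = 473.54
d = sqrt(473.54) = 21.761

21.761


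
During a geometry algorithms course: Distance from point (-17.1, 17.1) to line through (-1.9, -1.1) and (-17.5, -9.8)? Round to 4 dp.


|cross product| = 416.16
|line direction| = sqrt(319.05) = 17.862
Distance = 416.16/sqrt(319.05) = 23.2987

23.2987


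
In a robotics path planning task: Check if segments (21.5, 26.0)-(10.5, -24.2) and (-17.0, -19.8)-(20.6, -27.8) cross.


Cross products: d1=2030.08, d2=54.56, d3=-1428.9, d4=546.62
d1*d2 < 0 and d3*d4 < 0? no

No, they don't intersect


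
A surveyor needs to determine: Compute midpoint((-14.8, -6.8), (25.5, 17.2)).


M = (((-14.8)+25.5)/2, ((-6.8)+17.2)/2)
= (5.35, 5.2)

(5.35, 5.2)


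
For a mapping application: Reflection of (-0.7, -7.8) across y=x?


Reflection over y=x: (x,y) -> (y,x)
(-0.7, -7.8) -> (-7.8, -0.7)

(-7.8, -0.7)


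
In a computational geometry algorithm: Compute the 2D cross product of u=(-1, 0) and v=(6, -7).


u x v = u_x*v_y - u_y*v_x = (-1)*(-7) - 0*6
= 7 - 0 = 7

7


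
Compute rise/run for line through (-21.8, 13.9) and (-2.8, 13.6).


slope = (y2-y1)/(x2-x1) = (13.6-13.9)/((-2.8)-(-21.8)) = (-0.3)/19 = -0.0158

-0.0158


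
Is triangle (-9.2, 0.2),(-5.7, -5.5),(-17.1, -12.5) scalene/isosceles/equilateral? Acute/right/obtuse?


Side lengths squared: AB^2=44.74, BC^2=178.96, CA^2=223.7
Sorted: [44.74, 178.96, 223.7]
By sides: Scalene, By angles: Right

Scalene, Right


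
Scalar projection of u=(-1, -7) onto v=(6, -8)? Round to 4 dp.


u.v = 50, |v| = sqrt(100) = 10
Scalar projection = u.v / |v| = 50 / sqrt(100) = 5

5


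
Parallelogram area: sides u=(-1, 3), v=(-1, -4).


|u x v| = |(-1)*(-4) - 3*(-1)|
= |4 - (-3)| = 7

7


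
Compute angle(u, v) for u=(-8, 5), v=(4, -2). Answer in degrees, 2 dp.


u.v = -42, |u| = sqrt(89) = 9.434, |v| = sqrt(20) = 4.4721
cos(theta) = u.v/(|u||v|) = -42/sqrt(1780) = -0.995495
theta = acos(-0.995495) = 174.56 degrees

174.56 degrees


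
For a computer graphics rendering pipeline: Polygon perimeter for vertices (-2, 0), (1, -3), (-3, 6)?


Sides: (-2, 0)->(1, -3): sqrt(18) = 4.242641, (1, -3)->(-3, 6): sqrt(97) = 9.848858, (-3, 6)->(-2, 0): sqrt(37) = 6.082763
Sum = 20.174262
Perimeter = 20.1743

20.1743


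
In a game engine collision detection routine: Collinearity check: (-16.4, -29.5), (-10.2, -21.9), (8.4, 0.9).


Cross product: ((-10.2)-(-16.4))*(0.9-(-29.5)) - ((-21.9)-(-29.5))*(8.4-(-16.4))
= 0

Yes, collinear


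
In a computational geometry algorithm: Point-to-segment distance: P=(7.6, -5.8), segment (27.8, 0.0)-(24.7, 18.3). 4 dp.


Project P onto AB: t = 0 (clamped to [0,1])
Closest point on segment: (27.8, 0)
Distance: 21.0162

21.0162


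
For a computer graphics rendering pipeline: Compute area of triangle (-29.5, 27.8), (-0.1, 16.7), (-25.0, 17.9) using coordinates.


Area = |x_A(y_B-y_C) + x_B(y_C-y_A) + x_C(y_A-y_B)|/2
= |35.4 + 0.99 + (-277.5)|/2
= 241.11/2 = 120.555

120.555


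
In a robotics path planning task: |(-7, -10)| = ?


|u| = sqrt((-7)^2 + (-10)^2) = sqrt(149) = 12.2066

12.2066


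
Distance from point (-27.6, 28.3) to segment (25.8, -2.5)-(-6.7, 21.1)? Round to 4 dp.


Project P onto AB: t = 1 (clamped to [0,1])
Closest point on segment: (-6.7, 21.1)
Distance: 22.1054

22.1054


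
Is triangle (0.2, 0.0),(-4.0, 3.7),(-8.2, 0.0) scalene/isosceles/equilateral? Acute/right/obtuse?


Side lengths squared: AB^2=31.33, BC^2=31.33, CA^2=70.56
Sorted: [31.33, 31.33, 70.56]
By sides: Isosceles, By angles: Obtuse

Isosceles, Obtuse


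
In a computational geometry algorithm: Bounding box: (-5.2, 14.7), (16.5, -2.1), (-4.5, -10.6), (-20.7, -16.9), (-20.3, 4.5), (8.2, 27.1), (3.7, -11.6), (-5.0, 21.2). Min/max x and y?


x range: [-20.7, 16.5]
y range: [-16.9, 27.1]
Bounding box: (-20.7,-16.9) to (16.5,27.1)

(-20.7,-16.9) to (16.5,27.1)


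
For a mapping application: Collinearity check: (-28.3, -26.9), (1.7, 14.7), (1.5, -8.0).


Cross product: (1.7-(-28.3))*((-8)-(-26.9)) - (14.7-(-26.9))*(1.5-(-28.3))
= -672.68

No, not collinear


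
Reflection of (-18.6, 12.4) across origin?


Reflection over origin: (x,y) -> (-x,-y)
(-18.6, 12.4) -> (18.6, -12.4)

(18.6, -12.4)


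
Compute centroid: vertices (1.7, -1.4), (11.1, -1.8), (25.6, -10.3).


Centroid = ((x_A+x_B+x_C)/3, (y_A+y_B+y_C)/3)
= ((1.7+11.1+25.6)/3, ((-1.4)+(-1.8)+(-10.3))/3)
= (12.8, -4.5)

(12.8, -4.5)


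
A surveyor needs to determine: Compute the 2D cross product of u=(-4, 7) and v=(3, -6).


u x v = u_x*v_y - u_y*v_x = (-4)*(-6) - 7*3
= 24 - 21 = 3

3


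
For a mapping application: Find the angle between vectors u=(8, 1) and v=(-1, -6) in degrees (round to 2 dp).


u.v = -14, |u| = sqrt(65) = 8.0623, |v| = sqrt(37) = 6.0828
cos(theta) = u.v/(|u||v|) = -14/sqrt(2405) = -0.285477
theta = acos(-0.285477) = 106.59 degrees

106.59 degrees


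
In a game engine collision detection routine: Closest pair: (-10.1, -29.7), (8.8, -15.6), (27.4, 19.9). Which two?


d(P0,P1) = 23.5801, d(P0,P2) = 62.1805, d(P1,P2) = 40.0775
Closest: P0 and P1

Closest pair: (-10.1, -29.7) and (8.8, -15.6), distance = 23.5801


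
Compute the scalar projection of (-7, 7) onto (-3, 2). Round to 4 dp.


u.v = 35, |v| = sqrt(13) = 3.6056
Scalar projection = u.v / |v| = 35 / sqrt(13) = 9.7073

9.7073


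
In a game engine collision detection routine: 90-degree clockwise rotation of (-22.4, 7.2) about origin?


90° CW: (x,y) -> (y, -x)
(-22.4,7.2) -> (7.2, 22.4)

(7.2, 22.4)


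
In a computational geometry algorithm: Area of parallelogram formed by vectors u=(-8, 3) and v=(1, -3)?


|u x v| = |(-8)*(-3) - 3*1|
= |24 - 3| = 21

21


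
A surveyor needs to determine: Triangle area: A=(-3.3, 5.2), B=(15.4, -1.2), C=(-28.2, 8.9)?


Area = |x_A(y_B-y_C) + x_B(y_C-y_A) + x_C(y_A-y_B)|/2
= |33.33 + 56.98 + (-180.48)|/2
= 90.17/2 = 45.085

45.085


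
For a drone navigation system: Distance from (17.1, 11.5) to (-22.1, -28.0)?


dx=-39.2, dy=-39.5
d^2 = (-39.2)^2 + (-39.5)^2 = 3096.89
d = sqrt(3096.89) = 55.6497

55.6497


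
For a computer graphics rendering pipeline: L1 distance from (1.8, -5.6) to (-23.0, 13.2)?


|1.8-(-23)| + |(-5.6)-13.2| = 24.8 + 18.8 = 43.6

43.6


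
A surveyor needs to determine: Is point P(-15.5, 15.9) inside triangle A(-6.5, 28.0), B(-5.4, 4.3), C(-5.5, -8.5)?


Cross products: AB x AP = -226.61, BC x BP = -130.44, CA x CP = 340.6
All same sign? no

No, outside


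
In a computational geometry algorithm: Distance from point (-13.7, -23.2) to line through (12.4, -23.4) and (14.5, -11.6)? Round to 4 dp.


|cross product| = 308.4
|line direction| = sqrt(143.65) = 11.9854
Distance = 308.4/sqrt(143.65) = 25.7313

25.7313


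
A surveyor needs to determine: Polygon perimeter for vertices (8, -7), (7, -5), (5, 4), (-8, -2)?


Sides: (8, -7)->(7, -5): sqrt(5) = 2.236068, (7, -5)->(5, 4): sqrt(85) = 9.219544, (5, 4)->(-8, -2): sqrt(205) = 14.317821, (-8, -2)->(8, -7): sqrt(281) = 16.763055
Sum = 42.536488
Perimeter = 42.5365

42.5365


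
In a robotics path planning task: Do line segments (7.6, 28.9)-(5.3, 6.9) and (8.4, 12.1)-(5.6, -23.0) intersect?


Cross products: d1=-75.12, d2=-94.25, d3=56.24, d4=75.37
d1*d2 < 0 and d3*d4 < 0? no

No, they don't intersect


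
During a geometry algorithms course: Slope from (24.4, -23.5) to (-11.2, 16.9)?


slope = (y2-y1)/(x2-x1) = (16.9-(-23.5))/((-11.2)-24.4) = 40.4/(-35.6) = -1.1348

-1.1348


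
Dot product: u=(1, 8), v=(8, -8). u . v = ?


u . v = u_x*v_x + u_y*v_y = 1*8 + 8*(-8)
= 8 + (-64) = -56

-56


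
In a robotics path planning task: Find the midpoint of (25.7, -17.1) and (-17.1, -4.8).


M = ((25.7+(-17.1))/2, ((-17.1)+(-4.8))/2)
= (4.3, -10.95)

(4.3, -10.95)


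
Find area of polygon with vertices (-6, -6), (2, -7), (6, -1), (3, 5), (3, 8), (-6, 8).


Shoelace sum: ((-6)*(-7) - 2*(-6)) + (2*(-1) - 6*(-7)) + (6*5 - 3*(-1)) + (3*8 - 3*5) + (3*8 - (-6)*8) + ((-6)*(-6) - (-6)*8)
= 292
Area = |292|/2 = 146

146


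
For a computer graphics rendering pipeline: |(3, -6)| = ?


|u| = sqrt(3^2 + (-6)^2) = sqrt(45) = 6.7082

6.7082


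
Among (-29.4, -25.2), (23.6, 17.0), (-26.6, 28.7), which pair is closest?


d(P0,P1) = 67.7484, d(P0,P2) = 53.9727, d(P1,P2) = 51.5454
Closest: P1 and P2

Closest pair: (23.6, 17.0) and (-26.6, 28.7), distance = 51.5454


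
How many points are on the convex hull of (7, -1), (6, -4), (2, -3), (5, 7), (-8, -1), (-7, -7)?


Convex hull vertices (CCW): (-8, -1), (-7, -7), (6, -4), (7, -1), (5, 7)
Count = 5

5


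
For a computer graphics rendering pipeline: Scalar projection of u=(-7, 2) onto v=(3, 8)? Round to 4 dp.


u.v = -5, |v| = sqrt(73) = 8.544
Scalar projection = u.v / |v| = -5 / sqrt(73) = -0.5852

-0.5852


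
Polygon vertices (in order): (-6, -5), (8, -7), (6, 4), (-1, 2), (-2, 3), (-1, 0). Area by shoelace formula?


Shoelace sum: ((-6)*(-7) - 8*(-5)) + (8*4 - 6*(-7)) + (6*2 - (-1)*4) + ((-1)*3 - (-2)*2) + ((-2)*0 - (-1)*3) + ((-1)*(-5) - (-6)*0)
= 181
Area = |181|/2 = 90.5

90.5


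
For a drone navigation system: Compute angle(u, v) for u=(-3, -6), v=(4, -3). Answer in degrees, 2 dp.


u.v = 6, |u| = sqrt(45) = 6.7082, |v| = sqrt(25) = 5
cos(theta) = u.v/(|u||v|) = 6/sqrt(1125) = 0.178885
theta = acos(0.178885) = 79.7 degrees

79.7 degrees


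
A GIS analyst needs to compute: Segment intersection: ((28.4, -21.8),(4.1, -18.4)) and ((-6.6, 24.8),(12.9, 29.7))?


Cross products: d1=-1080.2, d2=-894.83, d3=-1013.38, d4=-1198.75
d1*d2 < 0 and d3*d4 < 0? no

No, they don't intersect


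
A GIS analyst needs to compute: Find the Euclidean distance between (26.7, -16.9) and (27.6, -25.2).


dx=0.9, dy=-8.3
d^2 = 0.9^2 + (-8.3)^2 = 69.7
d = sqrt(69.7) = 8.3487

8.3487


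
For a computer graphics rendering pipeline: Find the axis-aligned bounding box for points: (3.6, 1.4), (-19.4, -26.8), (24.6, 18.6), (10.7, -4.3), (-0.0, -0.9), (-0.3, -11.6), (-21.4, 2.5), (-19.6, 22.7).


x range: [-21.4, 24.6]
y range: [-26.8, 22.7]
Bounding box: (-21.4,-26.8) to (24.6,22.7)

(-21.4,-26.8) to (24.6,22.7)


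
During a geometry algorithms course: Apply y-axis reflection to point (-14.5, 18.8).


Reflection over y-axis: (x,y) -> (-x,y)
(-14.5, 18.8) -> (14.5, 18.8)

(14.5, 18.8)


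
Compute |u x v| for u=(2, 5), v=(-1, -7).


|u x v| = |2*(-7) - 5*(-1)|
= |(-14) - (-5)| = 9

9


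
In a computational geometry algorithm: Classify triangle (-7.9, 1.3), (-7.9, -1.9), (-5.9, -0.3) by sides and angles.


Side lengths squared: AB^2=10.24, BC^2=6.56, CA^2=6.56
Sorted: [6.56, 6.56, 10.24]
By sides: Isosceles, By angles: Acute

Isosceles, Acute


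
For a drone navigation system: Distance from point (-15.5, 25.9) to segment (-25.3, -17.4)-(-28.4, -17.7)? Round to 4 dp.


Project P onto AB: t = 0 (clamped to [0,1])
Closest point on segment: (-25.3, -17.4)
Distance: 44.3952

44.3952


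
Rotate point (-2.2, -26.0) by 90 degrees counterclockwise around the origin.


90° CCW: (x,y) -> (-y, x)
(-2.2,-26) -> (26, -2.2)

(26, -2.2)


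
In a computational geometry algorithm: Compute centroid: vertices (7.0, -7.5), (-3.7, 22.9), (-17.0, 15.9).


Centroid = ((x_A+x_B+x_C)/3, (y_A+y_B+y_C)/3)
= ((7+(-3.7)+(-17))/3, ((-7.5)+22.9+15.9)/3)
= (-4.5667, 10.4333)

(-4.5667, 10.4333)


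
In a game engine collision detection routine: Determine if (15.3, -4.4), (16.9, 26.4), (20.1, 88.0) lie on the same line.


Cross product: (16.9-15.3)*(88-(-4.4)) - (26.4-(-4.4))*(20.1-15.3)
= 0

Yes, collinear


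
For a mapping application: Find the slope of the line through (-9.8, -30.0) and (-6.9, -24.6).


slope = (y2-y1)/(x2-x1) = ((-24.6)-(-30))/((-6.9)-(-9.8)) = 5.4/2.9 = 1.8621

1.8621


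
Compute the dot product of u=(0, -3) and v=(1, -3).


u . v = u_x*v_x + u_y*v_y = 0*1 + (-3)*(-3)
= 0 + 9 = 9

9


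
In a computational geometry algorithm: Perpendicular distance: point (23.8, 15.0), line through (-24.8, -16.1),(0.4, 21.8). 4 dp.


|cross product| = 1058.22
|line direction| = sqrt(2071.45) = 45.5132
Distance = 1058.22/sqrt(2071.45) = 23.2508

23.2508


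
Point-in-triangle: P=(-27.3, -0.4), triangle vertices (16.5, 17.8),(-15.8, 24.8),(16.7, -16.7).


Cross products: AB x AP = 894.46, BC x BP = -1296.25, CA x CP = 1514.74
All same sign? no

No, outside


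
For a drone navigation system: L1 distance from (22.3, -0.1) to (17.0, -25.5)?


|22.3-17| + |(-0.1)-(-25.5)| = 5.3 + 25.4 = 30.7

30.7


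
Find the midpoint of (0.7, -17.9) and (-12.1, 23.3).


M = ((0.7+(-12.1))/2, ((-17.9)+23.3)/2)
= (-5.7, 2.7)

(-5.7, 2.7)


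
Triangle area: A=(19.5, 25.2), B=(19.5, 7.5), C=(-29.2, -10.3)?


Area = |x_A(y_B-y_C) + x_B(y_C-y_A) + x_C(y_A-y_B)|/2
= |347.1 + (-692.25) + (-516.84)|/2
= 861.99/2 = 430.995

430.995


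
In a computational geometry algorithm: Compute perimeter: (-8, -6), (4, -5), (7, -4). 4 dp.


Sides: (-8, -6)->(4, -5): sqrt(145) = 12.041595, (4, -5)->(7, -4): sqrt(10) = 3.162278, (7, -4)->(-8, -6): sqrt(229) = 15.132746
Sum = 30.336619
Perimeter = 30.3366

30.3366


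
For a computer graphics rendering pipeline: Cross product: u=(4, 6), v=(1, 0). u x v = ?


u x v = u_x*v_y - u_y*v_x = 4*0 - 6*1
= 0 - 6 = -6

-6


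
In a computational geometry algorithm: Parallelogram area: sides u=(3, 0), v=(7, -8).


|u x v| = |3*(-8) - 0*7|
= |(-24) - 0| = 24

24


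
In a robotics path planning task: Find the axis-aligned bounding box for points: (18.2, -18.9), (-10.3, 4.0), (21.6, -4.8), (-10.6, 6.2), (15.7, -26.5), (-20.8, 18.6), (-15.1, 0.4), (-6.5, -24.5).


x range: [-20.8, 21.6]
y range: [-26.5, 18.6]
Bounding box: (-20.8,-26.5) to (21.6,18.6)

(-20.8,-26.5) to (21.6,18.6)


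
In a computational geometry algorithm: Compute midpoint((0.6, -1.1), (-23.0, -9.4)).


M = ((0.6+(-23))/2, ((-1.1)+(-9.4))/2)
= (-11.2, -5.25)

(-11.2, -5.25)


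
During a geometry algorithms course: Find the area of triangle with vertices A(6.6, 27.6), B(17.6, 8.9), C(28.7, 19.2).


Area = |x_A(y_B-y_C) + x_B(y_C-y_A) + x_C(y_A-y_B)|/2
= |(-67.98) + (-147.84) + 536.69|/2
= 320.87/2 = 160.435

160.435


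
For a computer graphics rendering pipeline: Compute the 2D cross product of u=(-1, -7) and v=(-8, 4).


u x v = u_x*v_y - u_y*v_x = (-1)*4 - (-7)*(-8)
= (-4) - 56 = -60

-60


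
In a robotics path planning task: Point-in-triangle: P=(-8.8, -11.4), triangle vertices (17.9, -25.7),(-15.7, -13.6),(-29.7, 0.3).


Cross products: AB x AP = -157.41, BC x BP = -126.71, CA x CP = -13.52
All same sign? yes

Yes, inside


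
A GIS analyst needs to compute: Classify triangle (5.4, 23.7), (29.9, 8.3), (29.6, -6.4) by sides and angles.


Side lengths squared: AB^2=837.41, BC^2=216.18, CA^2=1491.65
Sorted: [216.18, 837.41, 1491.65]
By sides: Scalene, By angles: Obtuse

Scalene, Obtuse


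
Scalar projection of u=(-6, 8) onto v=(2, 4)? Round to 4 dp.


u.v = 20, |v| = sqrt(20) = 4.4721
Scalar projection = u.v / |v| = 20 / sqrt(20) = 4.4721

4.4721


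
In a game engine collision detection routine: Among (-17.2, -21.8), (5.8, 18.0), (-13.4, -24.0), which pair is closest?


d(P0,P1) = 45.9678, d(P0,P2) = 4.3909, d(P1,P2) = 46.1805
Closest: P0 and P2

Closest pair: (-17.2, -21.8) and (-13.4, -24.0), distance = 4.3909


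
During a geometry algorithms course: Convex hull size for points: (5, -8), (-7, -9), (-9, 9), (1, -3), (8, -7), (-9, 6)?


Convex hull vertices (CCW): (-9, 6), (-7, -9), (5, -8), (8, -7), (-9, 9)
Count = 5

5


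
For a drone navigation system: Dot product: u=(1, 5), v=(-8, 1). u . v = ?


u . v = u_x*v_x + u_y*v_y = 1*(-8) + 5*1
= (-8) + 5 = -3

-3


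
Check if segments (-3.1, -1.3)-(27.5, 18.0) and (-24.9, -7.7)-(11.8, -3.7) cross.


Cross products: d1=147.68, d2=733.59, d3=224.9, d4=-361.01
d1*d2 < 0 and d3*d4 < 0? no

No, they don't intersect


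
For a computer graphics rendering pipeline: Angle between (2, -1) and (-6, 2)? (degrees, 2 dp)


u.v = -14, |u| = sqrt(5) = 2.2361, |v| = sqrt(40) = 6.3246
cos(theta) = u.v/(|u||v|) = -14/sqrt(200) = -0.989949
theta = acos(-0.989949) = 171.87 degrees

171.87 degrees


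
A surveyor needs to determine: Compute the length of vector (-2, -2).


|u| = sqrt((-2)^2 + (-2)^2) = sqrt(8) = 2.8284

2.8284


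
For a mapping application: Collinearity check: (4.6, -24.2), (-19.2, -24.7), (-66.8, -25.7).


Cross product: ((-19.2)-4.6)*((-25.7)-(-24.2)) - ((-24.7)-(-24.2))*((-66.8)-4.6)
= 0

Yes, collinear


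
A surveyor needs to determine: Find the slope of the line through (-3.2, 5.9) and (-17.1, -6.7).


slope = (y2-y1)/(x2-x1) = ((-6.7)-5.9)/((-17.1)-(-3.2)) = (-12.6)/(-13.9) = 0.9065

0.9065


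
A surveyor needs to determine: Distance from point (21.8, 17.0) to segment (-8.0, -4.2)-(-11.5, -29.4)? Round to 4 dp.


Project P onto AB: t = 0 (clamped to [0,1])
Closest point on segment: (-8, -4.2)
Distance: 36.5716

36.5716


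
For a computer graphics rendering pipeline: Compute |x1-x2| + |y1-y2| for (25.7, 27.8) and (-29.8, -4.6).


|25.7-(-29.8)| + |27.8-(-4.6)| = 55.5 + 32.4 = 87.9

87.9


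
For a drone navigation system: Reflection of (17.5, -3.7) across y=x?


Reflection over y=x: (x,y) -> (y,x)
(17.5, -3.7) -> (-3.7, 17.5)

(-3.7, 17.5)


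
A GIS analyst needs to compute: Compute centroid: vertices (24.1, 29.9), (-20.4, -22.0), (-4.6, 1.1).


Centroid = ((x_A+x_B+x_C)/3, (y_A+y_B+y_C)/3)
= ((24.1+(-20.4)+(-4.6))/3, (29.9+(-22)+1.1)/3)
= (-0.3, 3)

(-0.3, 3)


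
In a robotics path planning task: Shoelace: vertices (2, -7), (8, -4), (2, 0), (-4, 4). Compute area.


Shoelace sum: (2*(-4) - 8*(-7)) + (8*0 - 2*(-4)) + (2*4 - (-4)*0) + ((-4)*(-7) - 2*4)
= 84
Area = |84|/2 = 42

42


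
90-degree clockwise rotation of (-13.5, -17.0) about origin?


90° CW: (x,y) -> (y, -x)
(-13.5,-17) -> (-17, 13.5)

(-17, 13.5)


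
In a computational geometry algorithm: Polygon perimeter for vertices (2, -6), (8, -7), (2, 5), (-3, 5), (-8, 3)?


Sides: (2, -6)->(8, -7): sqrt(37) = 6.082763, (8, -7)->(2, 5): sqrt(180) = 13.416408, (2, 5)->(-3, 5): sqrt(25) = 5, (-3, 5)->(-8, 3): sqrt(29) = 5.385165, (-8, 3)->(2, -6): sqrt(181) = 13.453624
Sum = 43.33796
Perimeter = 43.338

43.338


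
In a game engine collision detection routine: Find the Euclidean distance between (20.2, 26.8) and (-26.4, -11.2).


dx=-46.6, dy=-38
d^2 = (-46.6)^2 + (-38)^2 = 3615.56
d = sqrt(3615.56) = 60.1295

60.1295


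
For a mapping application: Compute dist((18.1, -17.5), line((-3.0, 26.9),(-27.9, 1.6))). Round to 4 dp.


|cross product| = 1639.39
|line direction| = sqrt(1260.1) = 35.4979
Distance = 1639.39/sqrt(1260.1) = 46.1827

46.1827


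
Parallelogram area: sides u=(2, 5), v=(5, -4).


|u x v| = |2*(-4) - 5*5|
= |(-8) - 25| = 33

33


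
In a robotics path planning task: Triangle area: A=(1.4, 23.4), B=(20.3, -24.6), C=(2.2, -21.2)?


Area = |x_A(y_B-y_C) + x_B(y_C-y_A) + x_C(y_A-y_B)|/2
= |(-4.76) + (-905.38) + 105.6|/2
= 804.54/2 = 402.27

402.27


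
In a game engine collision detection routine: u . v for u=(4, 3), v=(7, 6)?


u . v = u_x*v_x + u_y*v_y = 4*7 + 3*6
= 28 + 18 = 46

46


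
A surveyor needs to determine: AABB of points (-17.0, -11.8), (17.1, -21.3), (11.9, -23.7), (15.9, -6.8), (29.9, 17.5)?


x range: [-17, 29.9]
y range: [-23.7, 17.5]
Bounding box: (-17,-23.7) to (29.9,17.5)

(-17,-23.7) to (29.9,17.5)


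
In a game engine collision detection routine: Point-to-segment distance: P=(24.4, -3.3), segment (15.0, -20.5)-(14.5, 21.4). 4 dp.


Project P onto AB: t = 0.4078 (clamped to [0,1])
Closest point on segment: (14.7961, -3.4146)
Distance: 9.6046

9.6046


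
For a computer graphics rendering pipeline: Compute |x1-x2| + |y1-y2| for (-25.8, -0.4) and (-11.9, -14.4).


|(-25.8)-(-11.9)| + |(-0.4)-(-14.4)| = 13.9 + 14 = 27.9

27.9


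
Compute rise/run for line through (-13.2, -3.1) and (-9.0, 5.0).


slope = (y2-y1)/(x2-x1) = (5-(-3.1))/((-9)-(-13.2)) = 8.1/4.2 = 1.9286

1.9286


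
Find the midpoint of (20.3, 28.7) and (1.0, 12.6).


M = ((20.3+1)/2, (28.7+12.6)/2)
= (10.65, 20.65)

(10.65, 20.65)


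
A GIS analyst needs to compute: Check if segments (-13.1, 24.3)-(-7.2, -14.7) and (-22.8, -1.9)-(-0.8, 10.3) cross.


Cross products: d1=458.06, d2=-471.92, d3=-532.88, d4=397.1
d1*d2 < 0 and d3*d4 < 0? yes

Yes, they intersect


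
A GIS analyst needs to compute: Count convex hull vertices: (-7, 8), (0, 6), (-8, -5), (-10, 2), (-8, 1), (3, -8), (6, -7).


Convex hull vertices (CCW): (-10, 2), (-8, -5), (3, -8), (6, -7), (0, 6), (-7, 8)
Count = 6

6


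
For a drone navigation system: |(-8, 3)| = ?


|u| = sqrt((-8)^2 + 3^2) = sqrt(73) = 8.544

8.544


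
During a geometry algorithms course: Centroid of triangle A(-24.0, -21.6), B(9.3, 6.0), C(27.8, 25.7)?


Centroid = ((x_A+x_B+x_C)/3, (y_A+y_B+y_C)/3)
= (((-24)+9.3+27.8)/3, ((-21.6)+6+25.7)/3)
= (4.3667, 3.3667)

(4.3667, 3.3667)


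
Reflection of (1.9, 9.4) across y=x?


Reflection over y=x: (x,y) -> (y,x)
(1.9, 9.4) -> (9.4, 1.9)

(9.4, 1.9)


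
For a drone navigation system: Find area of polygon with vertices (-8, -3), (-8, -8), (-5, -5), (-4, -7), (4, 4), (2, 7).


Shoelace sum: ((-8)*(-8) - (-8)*(-3)) + ((-8)*(-5) - (-5)*(-8)) + ((-5)*(-7) - (-4)*(-5)) + ((-4)*4 - 4*(-7)) + (4*7 - 2*4) + (2*(-3) - (-8)*7)
= 137
Area = |137|/2 = 68.5

68.5


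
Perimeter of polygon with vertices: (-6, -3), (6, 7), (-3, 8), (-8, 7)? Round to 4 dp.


Sides: (-6, -3)->(6, 7): sqrt(244) = 15.620499, (6, 7)->(-3, 8): sqrt(82) = 9.055385, (-3, 8)->(-8, 7): sqrt(26) = 5.09902, (-8, 7)->(-6, -3): sqrt(104) = 10.198039
Sum = 39.972943
Perimeter = 39.9729

39.9729


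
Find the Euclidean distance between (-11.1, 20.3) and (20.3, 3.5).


dx=31.4, dy=-16.8
d^2 = 31.4^2 + (-16.8)^2 = 1268.2
d = sqrt(1268.2) = 35.6118

35.6118


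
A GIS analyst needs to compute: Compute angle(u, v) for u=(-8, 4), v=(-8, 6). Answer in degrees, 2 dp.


u.v = 88, |u| = sqrt(80) = 8.9443, |v| = sqrt(100) = 10
cos(theta) = u.v/(|u||v|) = 88/sqrt(8000) = 0.98387
theta = acos(0.98387) = 10.3 degrees

10.3 degrees


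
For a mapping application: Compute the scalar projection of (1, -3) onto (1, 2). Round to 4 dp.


u.v = -5, |v| = sqrt(5) = 2.2361
Scalar projection = u.v / |v| = -5 / sqrt(5) = -2.2361

-2.2361


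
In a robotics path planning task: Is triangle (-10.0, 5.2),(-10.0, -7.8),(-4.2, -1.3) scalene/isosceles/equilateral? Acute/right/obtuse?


Side lengths squared: AB^2=169, BC^2=75.89, CA^2=75.89
Sorted: [75.89, 75.89, 169]
By sides: Isosceles, By angles: Obtuse

Isosceles, Obtuse


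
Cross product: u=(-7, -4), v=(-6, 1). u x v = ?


u x v = u_x*v_y - u_y*v_x = (-7)*1 - (-4)*(-6)
= (-7) - 24 = -31

-31


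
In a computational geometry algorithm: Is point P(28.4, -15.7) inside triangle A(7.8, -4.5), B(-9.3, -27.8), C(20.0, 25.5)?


Cross products: AB x AP = 671.5, BC x BP = -1654.88, CA x CP = 754.64
All same sign? no

No, outside


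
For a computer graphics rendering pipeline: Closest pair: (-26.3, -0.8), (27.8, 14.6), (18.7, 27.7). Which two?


d(P0,P1) = 56.2492, d(P0,P2) = 53.2658, d(P1,P2) = 15.9505
Closest: P1 and P2

Closest pair: (27.8, 14.6) and (18.7, 27.7), distance = 15.9505


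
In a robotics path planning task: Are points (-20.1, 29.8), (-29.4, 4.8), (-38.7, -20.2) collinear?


Cross product: ((-29.4)-(-20.1))*((-20.2)-29.8) - (4.8-29.8)*((-38.7)-(-20.1))
= 0

Yes, collinear


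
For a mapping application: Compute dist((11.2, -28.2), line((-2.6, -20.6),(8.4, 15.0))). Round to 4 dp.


|cross product| = 574.88
|line direction| = sqrt(1388.36) = 37.2607
Distance = 574.88/sqrt(1388.36) = 15.4286

15.4286


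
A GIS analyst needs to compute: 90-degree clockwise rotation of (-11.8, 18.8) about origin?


90° CW: (x,y) -> (y, -x)
(-11.8,18.8) -> (18.8, 11.8)

(18.8, 11.8)


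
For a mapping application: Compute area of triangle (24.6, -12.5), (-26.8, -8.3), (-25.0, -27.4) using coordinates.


Area = |x_A(y_B-y_C) + x_B(y_C-y_A) + x_C(y_A-y_B)|/2
= |469.86 + 399.32 + 105|/2
= 974.18/2 = 487.09

487.09


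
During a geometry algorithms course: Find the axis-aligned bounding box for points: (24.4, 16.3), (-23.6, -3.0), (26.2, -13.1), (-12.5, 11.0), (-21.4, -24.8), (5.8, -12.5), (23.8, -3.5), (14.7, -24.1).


x range: [-23.6, 26.2]
y range: [-24.8, 16.3]
Bounding box: (-23.6,-24.8) to (26.2,16.3)

(-23.6,-24.8) to (26.2,16.3)


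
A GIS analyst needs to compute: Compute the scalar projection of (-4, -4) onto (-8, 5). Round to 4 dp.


u.v = 12, |v| = sqrt(89) = 9.434
Scalar projection = u.v / |v| = 12 / sqrt(89) = 1.272

1.272


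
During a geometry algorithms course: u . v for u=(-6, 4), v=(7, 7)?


u . v = u_x*v_x + u_y*v_y = (-6)*7 + 4*7
= (-42) + 28 = -14

-14


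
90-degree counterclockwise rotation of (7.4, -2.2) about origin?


90° CCW: (x,y) -> (-y, x)
(7.4,-2.2) -> (2.2, 7.4)

(2.2, 7.4)


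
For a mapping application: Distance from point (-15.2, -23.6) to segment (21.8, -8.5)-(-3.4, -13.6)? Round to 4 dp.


Project P onto AB: t = 1 (clamped to [0,1])
Closest point on segment: (-3.4, -13.6)
Distance: 15.4674

15.4674


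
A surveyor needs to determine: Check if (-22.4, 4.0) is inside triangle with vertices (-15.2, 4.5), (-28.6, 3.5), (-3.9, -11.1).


Cross products: AB x AP = -0.5, BC x BP = 102.87, CA x CP = 117.97
All same sign? no

No, outside


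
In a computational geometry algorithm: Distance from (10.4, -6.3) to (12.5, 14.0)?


dx=2.1, dy=20.3
d^2 = 2.1^2 + 20.3^2 = 416.5
d = sqrt(416.5) = 20.4083

20.4083


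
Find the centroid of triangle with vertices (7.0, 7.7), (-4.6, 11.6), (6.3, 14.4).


Centroid = ((x_A+x_B+x_C)/3, (y_A+y_B+y_C)/3)
= ((7+(-4.6)+6.3)/3, (7.7+11.6+14.4)/3)
= (2.9, 11.2333)

(2.9, 11.2333)


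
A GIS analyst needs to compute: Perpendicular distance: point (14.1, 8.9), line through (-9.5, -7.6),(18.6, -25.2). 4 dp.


|cross product| = 879.01
|line direction| = sqrt(1099.37) = 33.1567
Distance = 879.01/sqrt(1099.37) = 26.5107

26.5107


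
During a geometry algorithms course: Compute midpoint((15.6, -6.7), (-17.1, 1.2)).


M = ((15.6+(-17.1))/2, ((-6.7)+1.2)/2)
= (-0.75, -2.75)

(-0.75, -2.75)


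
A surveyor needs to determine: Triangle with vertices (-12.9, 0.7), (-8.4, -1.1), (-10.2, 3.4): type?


Side lengths squared: AB^2=23.49, BC^2=23.49, CA^2=14.58
Sorted: [14.58, 23.49, 23.49]
By sides: Isosceles, By angles: Acute

Isosceles, Acute


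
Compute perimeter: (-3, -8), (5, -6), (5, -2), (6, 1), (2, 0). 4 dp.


Sides: (-3, -8)->(5, -6): sqrt(68) = 8.246211, (5, -6)->(5, -2): sqrt(16) = 4, (5, -2)->(6, 1): sqrt(10) = 3.162278, (6, 1)->(2, 0): sqrt(17) = 4.123106, (2, 0)->(-3, -8): sqrt(89) = 9.433981
Sum = 28.965576
Perimeter = 28.9656

28.9656


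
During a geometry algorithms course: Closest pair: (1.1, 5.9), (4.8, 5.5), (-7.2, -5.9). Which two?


d(P0,P1) = 3.7216, d(P0,P2) = 14.4267, d(P1,P2) = 16.5517
Closest: P0 and P1

Closest pair: (1.1, 5.9) and (4.8, 5.5), distance = 3.7216


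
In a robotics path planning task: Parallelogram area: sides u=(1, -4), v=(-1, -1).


|u x v| = |1*(-1) - (-4)*(-1)|
= |(-1) - 4| = 5

5


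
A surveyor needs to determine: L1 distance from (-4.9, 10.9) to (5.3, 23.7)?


|(-4.9)-5.3| + |10.9-23.7| = 10.2 + 12.8 = 23

23


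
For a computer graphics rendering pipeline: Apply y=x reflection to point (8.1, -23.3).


Reflection over y=x: (x,y) -> (y,x)
(8.1, -23.3) -> (-23.3, 8.1)

(-23.3, 8.1)


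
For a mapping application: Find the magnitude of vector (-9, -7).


|u| = sqrt((-9)^2 + (-7)^2) = sqrt(130) = 11.4018

11.4018


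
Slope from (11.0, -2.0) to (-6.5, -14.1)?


slope = (y2-y1)/(x2-x1) = ((-14.1)-(-2))/((-6.5)-11) = (-12.1)/(-17.5) = 0.6914

0.6914


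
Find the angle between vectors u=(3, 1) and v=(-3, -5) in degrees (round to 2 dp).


u.v = -14, |u| = sqrt(10) = 3.1623, |v| = sqrt(34) = 5.831
cos(theta) = u.v/(|u||v|) = -14/sqrt(340) = -0.759257
theta = acos(-0.759257) = 139.4 degrees

139.4 degrees


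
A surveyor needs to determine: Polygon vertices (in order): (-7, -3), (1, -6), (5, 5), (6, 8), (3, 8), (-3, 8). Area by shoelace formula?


Shoelace sum: ((-7)*(-6) - 1*(-3)) + (1*5 - 5*(-6)) + (5*8 - 6*5) + (6*8 - 3*8) + (3*8 - (-3)*8) + ((-3)*(-3) - (-7)*8)
= 227
Area = |227|/2 = 113.5

113.5


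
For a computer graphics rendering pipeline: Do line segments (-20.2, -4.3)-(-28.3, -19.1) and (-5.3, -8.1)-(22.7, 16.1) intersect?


Cross products: d1=466.98, d2=248.6, d3=251.3, d4=469.68
d1*d2 < 0 and d3*d4 < 0? no

No, they don't intersect


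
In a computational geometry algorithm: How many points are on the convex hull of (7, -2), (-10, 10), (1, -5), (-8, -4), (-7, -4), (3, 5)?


Convex hull vertices (CCW): (-10, 10), (-8, -4), (1, -5), (7, -2), (3, 5)
Count = 5

5


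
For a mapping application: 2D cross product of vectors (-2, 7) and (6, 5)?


u x v = u_x*v_y - u_y*v_x = (-2)*5 - 7*6
= (-10) - 42 = -52

-52


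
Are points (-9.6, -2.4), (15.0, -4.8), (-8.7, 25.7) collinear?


Cross product: (15-(-9.6))*(25.7-(-2.4)) - ((-4.8)-(-2.4))*((-8.7)-(-9.6))
= 693.42

No, not collinear


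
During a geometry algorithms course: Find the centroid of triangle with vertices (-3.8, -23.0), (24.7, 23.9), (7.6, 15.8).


Centroid = ((x_A+x_B+x_C)/3, (y_A+y_B+y_C)/3)
= (((-3.8)+24.7+7.6)/3, ((-23)+23.9+15.8)/3)
= (9.5, 5.5667)

(9.5, 5.5667)


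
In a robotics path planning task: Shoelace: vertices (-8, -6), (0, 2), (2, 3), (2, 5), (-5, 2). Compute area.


Shoelace sum: ((-8)*2 - 0*(-6)) + (0*3 - 2*2) + (2*5 - 2*3) + (2*2 - (-5)*5) + ((-5)*(-6) - (-8)*2)
= 59
Area = |59|/2 = 29.5

29.5


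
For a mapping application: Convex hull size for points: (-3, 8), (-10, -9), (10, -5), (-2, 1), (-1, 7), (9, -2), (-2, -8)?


Convex hull vertices (CCW): (-10, -9), (-2, -8), (10, -5), (9, -2), (-1, 7), (-3, 8)
Count = 6

6


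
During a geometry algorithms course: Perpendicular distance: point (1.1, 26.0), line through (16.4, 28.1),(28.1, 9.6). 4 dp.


|cross product| = 307.62
|line direction| = sqrt(479.14) = 21.8893
Distance = 307.62/sqrt(479.14) = 14.0535

14.0535


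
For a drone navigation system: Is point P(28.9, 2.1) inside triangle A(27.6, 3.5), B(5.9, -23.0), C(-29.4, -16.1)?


Cross products: AB x AP = 64.83, BC x BP = -1044.73, CA x CP = -105.28
All same sign? no

No, outside


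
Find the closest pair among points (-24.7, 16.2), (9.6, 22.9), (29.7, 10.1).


d(P0,P1) = 34.9482, d(P0,P2) = 54.7409, d(P1,P2) = 23.8296
Closest: P1 and P2

Closest pair: (9.6, 22.9) and (29.7, 10.1), distance = 23.8296


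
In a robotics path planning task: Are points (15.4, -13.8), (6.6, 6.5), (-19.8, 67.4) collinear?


Cross product: (6.6-15.4)*(67.4-(-13.8)) - (6.5-(-13.8))*((-19.8)-15.4)
= 0

Yes, collinear


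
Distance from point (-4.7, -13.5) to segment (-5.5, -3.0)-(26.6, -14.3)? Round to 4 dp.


Project P onto AB: t = 0.1246 (clamped to [0,1])
Closest point on segment: (-1.4995, -4.4083)
Distance: 9.6386

9.6386


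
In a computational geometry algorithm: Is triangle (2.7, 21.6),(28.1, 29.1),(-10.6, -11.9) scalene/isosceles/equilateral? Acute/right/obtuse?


Side lengths squared: AB^2=701.41, BC^2=3178.69, CA^2=1299.14
Sorted: [701.41, 1299.14, 3178.69]
By sides: Scalene, By angles: Obtuse

Scalene, Obtuse


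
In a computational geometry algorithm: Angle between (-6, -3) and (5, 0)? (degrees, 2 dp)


u.v = -30, |u| = sqrt(45) = 6.7082, |v| = sqrt(25) = 5
cos(theta) = u.v/(|u||v|) = -30/sqrt(1125) = -0.894427
theta = acos(-0.894427) = 153.43 degrees

153.43 degrees


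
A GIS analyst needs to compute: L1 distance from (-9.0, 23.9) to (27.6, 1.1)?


|(-9)-27.6| + |23.9-1.1| = 36.6 + 22.8 = 59.4

59.4


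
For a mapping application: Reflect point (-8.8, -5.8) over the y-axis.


Reflection over y-axis: (x,y) -> (-x,y)
(-8.8, -5.8) -> (8.8, -5.8)

(8.8, -5.8)


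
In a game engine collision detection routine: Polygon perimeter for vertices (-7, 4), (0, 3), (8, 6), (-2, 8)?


Sides: (-7, 4)->(0, 3): sqrt(50) = 7.071068, (0, 3)->(8, 6): sqrt(73) = 8.544004, (8, 6)->(-2, 8): sqrt(104) = 10.198039, (-2, 8)->(-7, 4): sqrt(41) = 6.403124
Sum = 32.216235
Perimeter = 32.2162

32.2162


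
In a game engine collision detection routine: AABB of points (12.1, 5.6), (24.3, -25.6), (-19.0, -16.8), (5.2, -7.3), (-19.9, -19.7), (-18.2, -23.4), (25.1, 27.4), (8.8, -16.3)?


x range: [-19.9, 25.1]
y range: [-25.6, 27.4]
Bounding box: (-19.9,-25.6) to (25.1,27.4)

(-19.9,-25.6) to (25.1,27.4)


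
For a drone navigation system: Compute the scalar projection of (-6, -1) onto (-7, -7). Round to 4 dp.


u.v = 49, |v| = sqrt(98) = 9.8995
Scalar projection = u.v / |v| = 49 / sqrt(98) = 4.9497

4.9497


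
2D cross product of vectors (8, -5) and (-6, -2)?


u x v = u_x*v_y - u_y*v_x = 8*(-2) - (-5)*(-6)
= (-16) - 30 = -46

-46


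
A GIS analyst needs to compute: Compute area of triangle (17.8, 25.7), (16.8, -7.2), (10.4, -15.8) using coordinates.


Area = |x_A(y_B-y_C) + x_B(y_C-y_A) + x_C(y_A-y_B)|/2
= |153.08 + (-697.2) + 342.16|/2
= 201.96/2 = 100.98

100.98


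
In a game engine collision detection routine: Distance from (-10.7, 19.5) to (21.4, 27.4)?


dx=32.1, dy=7.9
d^2 = 32.1^2 + 7.9^2 = 1092.82
d = sqrt(1092.82) = 33.0578

33.0578


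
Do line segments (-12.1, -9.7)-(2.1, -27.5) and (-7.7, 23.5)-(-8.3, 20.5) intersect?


Cross products: d1=6.72, d2=60, d3=549.76, d4=496.48
d1*d2 < 0 and d3*d4 < 0? no

No, they don't intersect


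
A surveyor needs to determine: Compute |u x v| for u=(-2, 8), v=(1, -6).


|u x v| = |(-2)*(-6) - 8*1|
= |12 - 8| = 4

4


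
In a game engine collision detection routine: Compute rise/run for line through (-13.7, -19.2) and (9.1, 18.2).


slope = (y2-y1)/(x2-x1) = (18.2-(-19.2))/(9.1-(-13.7)) = 37.4/22.8 = 1.6404

1.6404


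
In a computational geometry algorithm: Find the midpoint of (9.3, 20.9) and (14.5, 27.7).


M = ((9.3+14.5)/2, (20.9+27.7)/2)
= (11.9, 24.3)

(11.9, 24.3)


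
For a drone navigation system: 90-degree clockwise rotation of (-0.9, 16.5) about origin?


90° CW: (x,y) -> (y, -x)
(-0.9,16.5) -> (16.5, 0.9)

(16.5, 0.9)


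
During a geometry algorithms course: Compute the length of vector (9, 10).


|u| = sqrt(9^2 + 10^2) = sqrt(181) = 13.4536

13.4536


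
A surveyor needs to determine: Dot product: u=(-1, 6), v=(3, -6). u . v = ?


u . v = u_x*v_x + u_y*v_y = (-1)*3 + 6*(-6)
= (-3) + (-36) = -39

-39


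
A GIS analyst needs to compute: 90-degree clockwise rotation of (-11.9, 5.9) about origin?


90° CW: (x,y) -> (y, -x)
(-11.9,5.9) -> (5.9, 11.9)

(5.9, 11.9)


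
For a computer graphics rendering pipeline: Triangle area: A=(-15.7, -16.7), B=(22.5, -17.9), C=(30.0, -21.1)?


Area = |x_A(y_B-y_C) + x_B(y_C-y_A) + x_C(y_A-y_B)|/2
= |(-50.24) + (-99) + 36|/2
= 113.24/2 = 56.62

56.62


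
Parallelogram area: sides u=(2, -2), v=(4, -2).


|u x v| = |2*(-2) - (-2)*4|
= |(-4) - (-8)| = 4

4


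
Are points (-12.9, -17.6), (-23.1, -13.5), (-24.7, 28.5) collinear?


Cross product: ((-23.1)-(-12.9))*(28.5-(-17.6)) - ((-13.5)-(-17.6))*((-24.7)-(-12.9))
= -421.84

No, not collinear


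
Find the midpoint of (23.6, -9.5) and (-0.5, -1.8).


M = ((23.6+(-0.5))/2, ((-9.5)+(-1.8))/2)
= (11.55, -5.65)

(11.55, -5.65)


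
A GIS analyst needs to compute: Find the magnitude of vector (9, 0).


|u| = sqrt(9^2 + 0^2) = sqrt(81) = 9

9


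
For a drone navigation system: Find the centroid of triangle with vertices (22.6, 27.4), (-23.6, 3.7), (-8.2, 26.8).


Centroid = ((x_A+x_B+x_C)/3, (y_A+y_B+y_C)/3)
= ((22.6+(-23.6)+(-8.2))/3, (27.4+3.7+26.8)/3)
= (-3.0667, 19.3)

(-3.0667, 19.3)


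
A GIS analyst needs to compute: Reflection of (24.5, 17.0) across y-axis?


Reflection over y-axis: (x,y) -> (-x,y)
(24.5, 17) -> (-24.5, 17)

(-24.5, 17)


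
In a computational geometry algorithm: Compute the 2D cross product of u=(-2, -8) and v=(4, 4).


u x v = u_x*v_y - u_y*v_x = (-2)*4 - (-8)*4
= (-8) - (-32) = 24

24


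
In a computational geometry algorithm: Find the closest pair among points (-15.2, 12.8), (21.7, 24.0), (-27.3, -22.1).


d(P0,P1) = 38.5623, d(P0,P2) = 36.9381, d(P1,P2) = 67.2771
Closest: P0 and P2

Closest pair: (-15.2, 12.8) and (-27.3, -22.1), distance = 36.9381


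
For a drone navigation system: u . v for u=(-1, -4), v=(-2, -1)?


u . v = u_x*v_x + u_y*v_y = (-1)*(-2) + (-4)*(-1)
= 2 + 4 = 6

6


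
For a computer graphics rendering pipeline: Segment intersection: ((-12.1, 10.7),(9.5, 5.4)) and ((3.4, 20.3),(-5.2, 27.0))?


Cross products: d1=186.41, d2=87.27, d3=289.51, d4=388.65
d1*d2 < 0 and d3*d4 < 0? no

No, they don't intersect


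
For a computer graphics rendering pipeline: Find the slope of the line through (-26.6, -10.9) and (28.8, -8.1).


slope = (y2-y1)/(x2-x1) = ((-8.1)-(-10.9))/(28.8-(-26.6)) = 2.8/55.4 = 0.0505

0.0505
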